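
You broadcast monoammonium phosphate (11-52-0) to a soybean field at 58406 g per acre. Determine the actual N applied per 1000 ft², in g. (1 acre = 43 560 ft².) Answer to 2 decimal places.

nitrogen per acre = 58406 × 11% = 6424.66 g.
Convert to per 1000 ft²: 6424.66 × 0.0229568 = 147.4899 g.

147.49 g N per thousand sq ft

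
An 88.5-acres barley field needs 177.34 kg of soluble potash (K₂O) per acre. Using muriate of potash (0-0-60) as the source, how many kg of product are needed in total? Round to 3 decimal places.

Product per acre = 177.34 / 60% = 295.567 kg.
Total product = 295.567 × 88.5 = 26157.65 kg.

26157.650 kg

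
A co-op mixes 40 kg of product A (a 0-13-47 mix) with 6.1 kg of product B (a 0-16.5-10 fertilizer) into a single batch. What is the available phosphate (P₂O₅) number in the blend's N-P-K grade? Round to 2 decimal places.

13.46% P₂O₅

Total mass = 40 + 6.1 = 46.1 kg.
P₂O₅ mass = 13%×40 + 16.5%×6.1 = 6.2065 kg.
% P₂O₅ = 6.2065 / 46.1 = 13.4631%.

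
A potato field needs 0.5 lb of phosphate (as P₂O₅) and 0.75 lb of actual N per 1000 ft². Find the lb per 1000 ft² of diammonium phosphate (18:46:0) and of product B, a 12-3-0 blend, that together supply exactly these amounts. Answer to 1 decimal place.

Let a = lb of diammonium phosphate, b = lb of product B (per 1000 ft²).
P₂O₅: 0.46·a + 0.03·b = 0.5
N: 0.18·a + 0.12·b = 0.75
From row1: a = (0.5 − 0.03·b) / 0.46.
Into row2: 0.18·(0.5 − 0.03·b)/0.46 + 0.12·b = 0.75 → b = 5.12048, a = 0.753012.

0.8 lb diammonium phosphate, 5.1 lb product B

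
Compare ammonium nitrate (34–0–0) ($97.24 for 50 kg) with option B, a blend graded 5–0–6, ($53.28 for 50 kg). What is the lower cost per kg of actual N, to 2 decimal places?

ammonium nitrate: N per bag = 50 × 34% = 17 kg; cost = 97.24 / 17 = $5.7200/kg N.
option B: N per bag = 50 × 5% = 2.5 kg; cost = 53.28 / 2.5 = $21.3120/kg N.
ammonium nitrate is cheaper.

$5.72 per kg N (ammonium nitrate)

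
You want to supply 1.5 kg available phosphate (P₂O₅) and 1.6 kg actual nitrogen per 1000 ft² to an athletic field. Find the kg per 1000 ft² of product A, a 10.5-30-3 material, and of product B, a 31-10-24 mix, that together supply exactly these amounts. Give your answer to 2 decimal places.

3.70 kg product A, 3.91 kg product B

Let a = kg of product A, b = kg of product B (per 1000 ft²).
P₂O₅: 0.3·a + 0.1·b = 1.5
N: 0.105·a + 0.31·b = 1.6
Eliminate b: (row1) − 0.1/0.31·(row2) → 0.266129·a = 0.983871, so a = 3.69697.
Then b = (1.6 − 0.105·3.69697) / 0.31 = 3.90909.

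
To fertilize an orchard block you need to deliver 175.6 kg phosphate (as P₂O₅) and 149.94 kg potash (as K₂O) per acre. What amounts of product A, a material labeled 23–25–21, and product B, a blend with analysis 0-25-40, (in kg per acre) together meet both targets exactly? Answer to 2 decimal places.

Per-acre balance (a = product A, b = product B):
P₂O₅: 0.25·a + 0.25·b = 175.6
K₂O: 0.21·a + 0.4·b = 149.94
Eliminate b: (row1) − 0.25/0.4·(row2) → 0.11875·a = 81.8875, so a = 689.579.
Then b = (149.94 − 0.21·689.579) / 0.4 = 12.8211.

689.58 kg product A, 12.82 kg product B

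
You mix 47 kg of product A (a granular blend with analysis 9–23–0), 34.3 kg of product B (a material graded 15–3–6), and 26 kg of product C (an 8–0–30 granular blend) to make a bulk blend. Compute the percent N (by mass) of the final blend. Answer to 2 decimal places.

10.68% N

Total mass = 47 + 34.3 + 26 = 107.3 kg.
N mass = 9%×47 + 15%×34.3 + 8%×26 = 11.455 kg.
% N = 11.455 / 107.3 = 10.6757%.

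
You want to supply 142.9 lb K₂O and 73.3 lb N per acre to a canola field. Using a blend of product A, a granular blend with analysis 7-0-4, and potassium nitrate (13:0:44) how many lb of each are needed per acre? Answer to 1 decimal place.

Per-acre balance (a = product A, b = potassium nitrate):
K₂O: 0.04·a + 0.44·b = 142.9
N: 0.07·a + 0.13·b = 73.3
Solving simultaneously: a = 534.18, b = 276.211.

534.2 lb product A, 276.2 lb potassium nitrate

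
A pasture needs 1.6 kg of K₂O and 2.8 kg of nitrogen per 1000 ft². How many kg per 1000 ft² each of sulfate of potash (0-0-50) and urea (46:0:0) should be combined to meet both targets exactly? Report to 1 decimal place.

With a, b = kg per 1000 ft² of sulfate of potash and urea:
K₂O: 0.5·a + 0·b = 1.6
N: 0·a + 0.46·b = 2.8
Solving simultaneously: a = 3.2, b = 6.08696.

3.2 kg sulfate of potash, 6.1 kg urea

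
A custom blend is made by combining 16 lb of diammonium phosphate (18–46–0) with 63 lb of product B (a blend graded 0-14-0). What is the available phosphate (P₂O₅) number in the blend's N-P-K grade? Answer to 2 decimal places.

Total mass = 16 + 63 = 79 lb.
P₂O₅ mass = 46%×16 + 14%×63 = 16.18 lb.
% P₂O₅ = 16.18 / 79 = 20.481%.

20.48% P₂O₅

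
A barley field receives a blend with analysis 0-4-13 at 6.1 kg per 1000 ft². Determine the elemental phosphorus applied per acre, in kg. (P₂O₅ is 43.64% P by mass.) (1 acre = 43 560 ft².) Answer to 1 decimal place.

4.6 kg P per acre

P₂O₅ per 1000 ft² = 6.1 × 4% = 0.244 kg.
Elemental P = 0.244 × 0.4364 = 0.106482 kg per 1000 ft².
Convert to per acre: 0.106482 × 43.56 = 4.63834 kg.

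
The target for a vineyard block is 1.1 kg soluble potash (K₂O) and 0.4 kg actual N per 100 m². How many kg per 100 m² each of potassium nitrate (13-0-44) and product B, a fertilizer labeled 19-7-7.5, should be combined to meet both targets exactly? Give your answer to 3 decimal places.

Let a = kg of potassium nitrate, b = kg of product B (per 100 m²).
K₂O: 0.44·a + 0.075·b = 1.1
N: 0.13·a + 0.19·b = 0.4
Solving simultaneously: a = 2.42383, b = 0.446852.

2.424 kg potassium nitrate, 0.447 kg product B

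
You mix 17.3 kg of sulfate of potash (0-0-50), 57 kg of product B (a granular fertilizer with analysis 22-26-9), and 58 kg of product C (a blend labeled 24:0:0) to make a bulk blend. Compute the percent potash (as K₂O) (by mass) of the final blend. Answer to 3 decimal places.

10.416% K₂O

Total mass = 17.3 + 57 + 58 = 132.3 kg.
K₂O mass = 50%×17.3 + 9%×57 + 0%×58 = 13.78 kg.
% K₂O = 13.78 / 132.3 = 10.4157%.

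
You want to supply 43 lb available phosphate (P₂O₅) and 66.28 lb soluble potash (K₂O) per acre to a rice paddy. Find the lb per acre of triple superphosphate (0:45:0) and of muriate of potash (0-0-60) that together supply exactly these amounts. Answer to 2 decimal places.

With a, b = lb per acre of triple superphosphate and muriate of potash:
P₂O₅: 0.45·a + 0·b = 43
K₂O: 0·a + 0.6·b = 66.28
Solving simultaneously: a = 95.5556, b = 110.467.

95.56 lb triple superphosphate, 110.47 lb muriate of potash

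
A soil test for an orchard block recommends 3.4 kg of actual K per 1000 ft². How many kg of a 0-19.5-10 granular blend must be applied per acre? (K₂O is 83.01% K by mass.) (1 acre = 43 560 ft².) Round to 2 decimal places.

1784.17 kg of product per acre

As K₂O: 3.4 / 0.8301 = 4.09589 kg per 1000 ft².
Product per 1000 ft² = 4.09589 / 10% = 40.9589 kg.
Convert to per acre: 40.9589 × 43.56 = 1784.171 kg.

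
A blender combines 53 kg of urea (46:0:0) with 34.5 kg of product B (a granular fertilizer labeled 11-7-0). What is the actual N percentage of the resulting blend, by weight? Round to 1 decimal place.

32.2% N

Total mass = 53 + 34.5 = 87.5 kg.
N mass = 46%×53 + 11%×34.5 = 28.175 kg.
% N = 28.175 / 87.5 = 32.2%.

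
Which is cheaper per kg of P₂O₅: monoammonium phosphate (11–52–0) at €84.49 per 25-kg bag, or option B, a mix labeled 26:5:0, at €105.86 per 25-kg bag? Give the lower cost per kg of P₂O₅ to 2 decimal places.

€6.50 per kg P₂O₅ (monoammonium phosphate)

monoammonium phosphate: P₂O₅ per bag = 25 × 52% = 13 kg; cost = 84.49 / 13 = €6.4992/kg P₂O₅.
option B: P₂O₅ per bag = 25 × 5% = 1.25 kg; cost = 105.86 / 1.25 = €84.6880/kg P₂O₅.
monoammonium phosphate is cheaper.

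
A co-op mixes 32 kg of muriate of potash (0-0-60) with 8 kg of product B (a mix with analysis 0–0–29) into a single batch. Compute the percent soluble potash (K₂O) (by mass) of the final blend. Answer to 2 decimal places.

53.80% K₂O

Total mass = 32 + 8 = 40 kg.
K₂O mass = 60%×32 + 29%×8 = 21.52 kg.
% K₂O = 21.52 / 40 = 53.8%.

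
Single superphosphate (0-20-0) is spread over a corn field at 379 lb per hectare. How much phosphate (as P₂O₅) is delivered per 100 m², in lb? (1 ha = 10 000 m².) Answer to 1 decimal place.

P₂O₅ per hectare = 379 × 20% = 75.8 lb.
Convert to per 100 m²: 75.8 × 0.01 = 0.758 lb.

0.8 lb P₂O₅ per hundred sq m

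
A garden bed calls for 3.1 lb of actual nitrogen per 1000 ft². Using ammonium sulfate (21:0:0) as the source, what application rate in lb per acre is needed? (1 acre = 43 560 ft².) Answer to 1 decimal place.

Product per 1000 ft² = 3.1 / 21% = 14.7619 lb.
Convert to per acre: 14.7619 × 43.56 = 643.029 lb.

643.0 lb of product per acre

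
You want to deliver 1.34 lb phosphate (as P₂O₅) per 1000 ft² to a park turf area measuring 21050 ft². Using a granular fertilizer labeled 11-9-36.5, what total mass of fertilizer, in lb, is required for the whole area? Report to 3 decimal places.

Product per 1000 ft² = 1.34 / 9% = 14.8889 lb.
Total product = 14.8889 × 21050 / 1000 = 313.4111 lb.

313.411 lb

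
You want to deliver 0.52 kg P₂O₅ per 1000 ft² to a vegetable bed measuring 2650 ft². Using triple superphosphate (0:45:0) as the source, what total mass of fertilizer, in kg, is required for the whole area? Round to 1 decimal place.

3.1 kg

Product per 1000 ft² = 0.52 / 45% = 1.15556 kg.
Total product = 1.15556 × 2650 / 1000 = 3.06222 kg.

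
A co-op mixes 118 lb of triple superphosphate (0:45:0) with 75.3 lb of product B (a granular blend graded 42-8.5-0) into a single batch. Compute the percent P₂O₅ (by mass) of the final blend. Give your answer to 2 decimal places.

Total mass = 118 + 75.3 = 193.3 lb.
P₂O₅ mass = 45%×118 + 8.5%×75.3 = 59.5005 lb.
% P₂O₅ = 59.5005 / 193.3 = 30.7814%.

30.78% P₂O₅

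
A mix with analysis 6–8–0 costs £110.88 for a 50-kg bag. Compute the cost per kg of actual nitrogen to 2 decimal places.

£36.96 per kg N

N in bag = 50 × 6% = 3 kg.
Cost per kg N = £110.88 / 3 = £36.9600.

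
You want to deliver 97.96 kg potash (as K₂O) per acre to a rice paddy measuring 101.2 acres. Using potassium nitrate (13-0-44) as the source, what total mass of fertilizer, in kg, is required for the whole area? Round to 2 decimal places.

Product per acre = 97.96 / 44% = 222.636 kg.
Total product = 222.636 × 101.2 = 22530.8 kg.

22530.80 kg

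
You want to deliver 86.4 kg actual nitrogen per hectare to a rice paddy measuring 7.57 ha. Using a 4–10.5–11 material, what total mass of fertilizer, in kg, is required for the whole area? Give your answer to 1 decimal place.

16351.2 kg

Product per hectare = 86.4 / 4% = 2160 kg.
Total product = 2160 × 7.57 = 16351.2 kg.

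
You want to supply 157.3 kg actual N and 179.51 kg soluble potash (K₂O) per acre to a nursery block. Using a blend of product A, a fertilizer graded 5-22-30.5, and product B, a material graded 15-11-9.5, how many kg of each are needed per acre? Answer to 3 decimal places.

Let a = kg of product A, b = kg of product B (per acre).
N: 0.05·a + 0.15·b = 157.3
K₂O: 0.305·a + 0.095·b = 179.51
Eliminate b: (row1) − 0.15/0.095·(row2) → -0.431579·a = -126.137, so a = 292.2683.
Then b = (179.51 − 0.305·292.2683) / 0.095 = 951.2439.

292.268 kg product A, 951.244 kg product B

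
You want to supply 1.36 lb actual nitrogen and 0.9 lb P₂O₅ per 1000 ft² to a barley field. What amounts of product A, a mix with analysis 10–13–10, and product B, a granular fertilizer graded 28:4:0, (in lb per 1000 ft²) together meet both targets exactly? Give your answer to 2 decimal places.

Let a = lb of product A, b = lb of product B (per 1000 ft²).
N: 0.1·a + 0.28·b = 1.36
P₂O₅: 0.13·a + 0.04·b = 0.9
Eliminate a: (row1) − 0.1/0.13·(row2) → 0.249231·b = 0.667692, so b = 2.67901.
Back-substitute: a = (1.36 − 0.28·2.67901) / 0.1 = 6.09877.

6.10 lb product A, 2.68 lb product B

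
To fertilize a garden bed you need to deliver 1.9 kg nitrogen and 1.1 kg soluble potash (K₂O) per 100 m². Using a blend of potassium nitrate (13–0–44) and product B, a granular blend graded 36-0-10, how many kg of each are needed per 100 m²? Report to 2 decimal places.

1.42 kg potassium nitrate, 4.77 kg product B

Let a = kg of potassium nitrate, b = kg of product B (per 100 m²).
N: 0.13·a + 0.36·b = 1.9
K₂O: 0.44·a + 0.1·b = 1.1
Solving simultaneously: a = 1.41678, b = 4.76616.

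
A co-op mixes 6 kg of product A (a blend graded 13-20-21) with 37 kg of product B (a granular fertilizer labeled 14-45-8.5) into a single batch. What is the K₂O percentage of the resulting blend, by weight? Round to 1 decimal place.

Total mass = 6 + 37 = 43 kg.
K₂O mass = 21%×6 + 8.5%×37 = 4.405 kg.
% K₂O = 4.405 / 43 = 10.2442%.

10.2% K₂O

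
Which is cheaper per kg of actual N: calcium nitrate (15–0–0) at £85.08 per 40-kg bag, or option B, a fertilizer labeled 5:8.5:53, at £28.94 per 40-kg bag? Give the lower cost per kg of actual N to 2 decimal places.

calcium nitrate: N per bag = 40 × 15% = 6 kg; cost = 85.08 / 6 = £14.1800/kg N.
option B: N per bag = 40 × 5% = 2 kg; cost = 28.94 / 2 = £14.4700/kg N.
calcium nitrate is cheaper.

£14.18 per kg N (calcium nitrate)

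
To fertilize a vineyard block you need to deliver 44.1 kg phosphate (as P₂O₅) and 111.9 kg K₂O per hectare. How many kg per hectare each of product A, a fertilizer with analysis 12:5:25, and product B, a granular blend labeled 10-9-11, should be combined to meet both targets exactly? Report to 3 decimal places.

307.059 kg product A, 319.412 kg product B

Let a = kg of product A, b = kg of product B (per hectare).
P₂O₅: 0.05·a + 0.09·b = 44.1
K₂O: 0.25·a + 0.11·b = 111.9
From row1: a = (44.1 − 0.09·b) / 0.05.
Into row2: 0.25·(44.1 − 0.09·b)/0.05 + 0.11·b = 111.9 → b = 319.4118, a = 307.0588.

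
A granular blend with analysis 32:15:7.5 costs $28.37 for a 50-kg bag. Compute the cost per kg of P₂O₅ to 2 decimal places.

$3.78 per kg P₂O₅

P₂O₅ in bag = 50 × 15% = 7.5 kg.
Cost per kg P₂O₅ = $28.37 / 7.5 = $3.7827.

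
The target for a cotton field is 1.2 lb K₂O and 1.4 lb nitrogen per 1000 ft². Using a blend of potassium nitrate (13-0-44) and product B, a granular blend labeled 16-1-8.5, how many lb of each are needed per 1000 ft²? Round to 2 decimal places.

1.23 lb potassium nitrate, 7.75 lb product B

Per-1000 ft² balance (a = potassium nitrate, b = product B):
K₂O: 0.44·a + 0.085·b = 1.2
N: 0.13·a + 0.16·b = 1.4
From row1: a = (1.2 − 0.085·b) / 0.44.
Into row2: 0.13·(1.2 − 0.085·b)/0.44 + 0.16·b = 1.4 → b = 7.75063, a = 1.22999.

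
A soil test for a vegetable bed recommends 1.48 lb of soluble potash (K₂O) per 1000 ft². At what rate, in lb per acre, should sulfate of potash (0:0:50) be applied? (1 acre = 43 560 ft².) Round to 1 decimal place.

128.9 lb of product per acre

Product per 1000 ft² = 1.48 / 50% = 2.96 lb.
Convert to per acre: 2.96 × 43.56 = 128.938 lb.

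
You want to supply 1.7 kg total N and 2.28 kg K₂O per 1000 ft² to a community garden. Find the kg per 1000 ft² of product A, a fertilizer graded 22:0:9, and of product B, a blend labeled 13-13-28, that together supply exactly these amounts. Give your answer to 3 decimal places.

Per-1000 ft² balance (a = product A, b = product B):
N: 0.22·a + 0.13·b = 1.7
K₂O: 0.09·a + 0.28·b = 2.28
Eliminate b: (row1) − 0.13/0.28·(row2) → 0.178214·a = 0.641429, so a = 3.5992.
Then b = (2.28 − 0.09·3.5992) / 0.28 = 6.98597.

3.599 kg product A, 6.986 kg product B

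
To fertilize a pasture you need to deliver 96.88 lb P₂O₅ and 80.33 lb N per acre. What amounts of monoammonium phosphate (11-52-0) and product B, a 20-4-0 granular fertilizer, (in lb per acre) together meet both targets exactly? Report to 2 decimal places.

Let a = lb of monoammonium phosphate, b = lb of product B (per acre).
P₂O₅: 0.52·a + 0.04·b = 96.88
N: 0.11·a + 0.2·b = 80.33
From row1: a = (96.88 − 0.04·b) / 0.52.
Into row2: 0.11·(96.88 − 0.04·b)/0.52 + 0.2·b = 80.33 → b = 312.398, a = 162.277.

162.28 lb monoammonium phosphate, 312.40 lb product B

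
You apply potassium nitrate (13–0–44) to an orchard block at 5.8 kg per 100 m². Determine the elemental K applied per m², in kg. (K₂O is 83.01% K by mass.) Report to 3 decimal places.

0.021 kg K per sq m

K₂O per 100 m² = 5.8 × 44% = 2.552 kg.
Elemental K = 2.552 × 0.8301 = 2.11842 kg per 100 m².
Convert to per m²: 2.11842 × 0.01 = 0.0211842 kg.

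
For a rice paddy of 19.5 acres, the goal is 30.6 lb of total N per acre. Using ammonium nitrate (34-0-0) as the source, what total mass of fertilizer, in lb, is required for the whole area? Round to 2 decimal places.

Product per acre = 30.6 / 34% = 90 lb.
Total product = 90 × 19.5 = 1755 lb.

1755.00 lb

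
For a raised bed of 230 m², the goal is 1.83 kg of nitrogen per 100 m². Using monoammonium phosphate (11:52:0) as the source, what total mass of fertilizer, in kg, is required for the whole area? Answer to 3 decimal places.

38.264 kg

Product per 100 m² = 1.83 / 11% = 16.6364 kg.
Total product = 16.6364 × 230 / 100 = 38.2636 kg.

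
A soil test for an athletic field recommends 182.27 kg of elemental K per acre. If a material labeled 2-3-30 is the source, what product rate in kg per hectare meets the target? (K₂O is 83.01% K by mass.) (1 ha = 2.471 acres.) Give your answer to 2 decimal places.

1808.57 kg of product per hectare

As K₂O: 182.27 / 0.8301 = 219.576 kg per acre.
Product per acre = 219.576 / 30% = 731.92 kg.
Convert to per hectare: 731.92 × 2.471 = 1808.574 kg.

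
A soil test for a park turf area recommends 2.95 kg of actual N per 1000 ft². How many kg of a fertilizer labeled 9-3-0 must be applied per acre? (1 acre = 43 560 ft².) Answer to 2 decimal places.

1427.80 kg of product per acre

Product per 1000 ft² = 2.95 / 9% = 32.7778 kg.
Convert to per acre: 32.7778 × 43.56 = 1427.8 kg.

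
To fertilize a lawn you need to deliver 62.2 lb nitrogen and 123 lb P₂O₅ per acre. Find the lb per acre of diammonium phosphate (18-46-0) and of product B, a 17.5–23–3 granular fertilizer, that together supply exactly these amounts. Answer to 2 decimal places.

With a, b = lb per acre of diammonium phosphate and product B:
N: 0.18·a + 0.175·b = 62.2
P₂O₅: 0.46·a + 0.23·b = 123
Eliminate a: (row1) − 0.18/0.46·(row2) → 0.085·b = 14.0696, so b = 165.524.
Back-substitute: a = (62.2 − 0.175·165.524) / 0.18 = 184.629.

184.63 lb diammonium phosphate, 165.52 lb product B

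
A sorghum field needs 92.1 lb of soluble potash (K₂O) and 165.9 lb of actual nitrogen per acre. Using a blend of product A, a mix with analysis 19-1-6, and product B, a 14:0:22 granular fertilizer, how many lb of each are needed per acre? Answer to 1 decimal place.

706.7 lb product A, 225.9 lb product B

Per-acre balance (a = product A, b = product B):
K₂O: 0.06·a + 0.22·b = 92.1
N: 0.19·a + 0.14·b = 165.9
From row1: a = (92.1 − 0.22·b) / 0.06.
Into row2: 0.19·(92.1 − 0.22·b)/0.06 + 0.14·b = 165.9 → b = 225.898, a = 706.707.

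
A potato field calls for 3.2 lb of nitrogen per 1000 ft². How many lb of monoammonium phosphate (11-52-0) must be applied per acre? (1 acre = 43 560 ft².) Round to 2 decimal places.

1267.20 lb of product per acre

Product per 1000 ft² = 3.2 / 11% = 29.0909 lb.
Convert to per acre: 29.0909 × 43.56 = 1267.2 lb.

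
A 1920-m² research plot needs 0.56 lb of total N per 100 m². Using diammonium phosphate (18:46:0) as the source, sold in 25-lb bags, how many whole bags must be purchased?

Product per 100 m² = 0.56 / 18% = 3.11111 lb.
Total product = 3.11111 × 1920 / 100 = 59.7333 lb.
Bags = ⌈59.7333 / 25⌉ = 3.

3 bags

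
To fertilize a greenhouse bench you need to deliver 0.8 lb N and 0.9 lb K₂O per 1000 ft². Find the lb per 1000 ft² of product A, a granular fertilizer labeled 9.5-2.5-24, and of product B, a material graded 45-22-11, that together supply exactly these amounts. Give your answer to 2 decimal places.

With a, b = lb per 1000 ft² of product A and product B:
N: 0.095·a + 0.45·b = 0.8
K₂O: 0.24·a + 0.11·b = 0.9
Eliminate b: (row1) − 0.45/0.11·(row2) → -0.886818·a = -2.88182, so a = 3.24962.
Then b = (0.9 − 0.24·3.24962) / 0.11 = 1.09175.

3.25 lb product A, 1.09 lb product B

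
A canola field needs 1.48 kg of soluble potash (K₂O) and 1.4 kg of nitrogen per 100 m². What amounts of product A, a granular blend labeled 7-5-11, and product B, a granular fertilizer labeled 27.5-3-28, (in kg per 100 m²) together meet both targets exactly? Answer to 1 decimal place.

1.4 kg product A, 4.7 kg product B

With a, b = kg per 100 m² of product A and product B:
K₂O: 0.11·a + 0.28·b = 1.48
N: 0.07·a + 0.275·b = 1.4
Eliminate a: (row1) − 0.11/0.07·(row2) → -0.152143·b = -0.72, so b = 4.73239.
Back-substitute: a = (1.48 − 0.28·4.73239) / 0.11 = 1.40845.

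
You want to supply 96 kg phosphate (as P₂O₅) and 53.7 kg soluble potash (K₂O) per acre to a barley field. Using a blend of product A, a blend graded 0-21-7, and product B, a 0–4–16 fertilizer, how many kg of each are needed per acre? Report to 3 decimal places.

Let a = kg of product A, b = kg of product B (per acre).
P₂O₅: 0.21·a + 0.04·b = 96
K₂O: 0.07·a + 0.16·b = 53.7
Solving simultaneously: a = 428.96104, b = 147.9545.

428.961 kg product A, 147.955 kg product B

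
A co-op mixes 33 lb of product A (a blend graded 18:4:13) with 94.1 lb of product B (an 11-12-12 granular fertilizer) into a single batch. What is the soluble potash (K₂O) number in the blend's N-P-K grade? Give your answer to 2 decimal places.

12.26% K₂O

Total mass = 33 + 94.1 = 127.1 lb.
K₂O mass = 13%×33 + 12%×94.1 = 15.582 lb.
% K₂O = 15.582 / 127.1 = 12.2596%.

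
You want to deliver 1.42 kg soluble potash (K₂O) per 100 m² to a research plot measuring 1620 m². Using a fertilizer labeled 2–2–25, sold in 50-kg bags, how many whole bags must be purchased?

Product per 100 m² = 1.42 / 25% = 5.68 kg.
Total product = 5.68 × 1620 / 100 = 92.016 kg.
Bags = ⌈92.016 / 50⌉ = 2.

2 bags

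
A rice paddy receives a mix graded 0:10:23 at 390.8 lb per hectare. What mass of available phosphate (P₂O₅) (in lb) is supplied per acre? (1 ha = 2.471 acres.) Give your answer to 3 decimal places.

15.815 lb P₂O₅ per acre

P₂O₅ per hectare = 390.8 × 10% = 39.08 lb.
Convert to per acre: 39.08 × 0.404694 = 15.81546 lb.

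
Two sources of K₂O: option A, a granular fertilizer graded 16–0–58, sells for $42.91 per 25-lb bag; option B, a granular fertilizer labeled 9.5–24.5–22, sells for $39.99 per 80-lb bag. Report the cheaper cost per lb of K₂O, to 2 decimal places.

$2.27 per lb K₂O (option B)

option A: K₂O per bag = 25 × 58% = 14.5 lb; cost = 42.91 / 14.5 = $2.9593/lb K₂O.
option B: K₂O per bag = 80 × 22% = 17.6 lb; cost = 39.99 / 17.6 = $2.2722/lb K₂O.
option B is cheaper.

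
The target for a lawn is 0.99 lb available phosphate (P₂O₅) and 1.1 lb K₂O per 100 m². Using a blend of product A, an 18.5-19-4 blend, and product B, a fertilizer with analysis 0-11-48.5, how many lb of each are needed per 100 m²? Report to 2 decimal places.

4.09 lb product A, 1.93 lb product B

With a, b = lb per 100 m² of product A and product B:
P₂O₅: 0.19·a + 0.11·b = 0.99
K₂O: 0.04·a + 0.485·b = 1.1
Solving simultaneously: a = 4.09288, b = 1.93048.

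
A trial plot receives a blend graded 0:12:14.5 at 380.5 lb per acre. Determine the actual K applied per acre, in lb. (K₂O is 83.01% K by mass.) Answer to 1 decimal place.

45.8 lb K per acre

K₂O per acre = 380.5 × 14.5% = 55.1725 lb.
Elemental K = 55.1725 × 0.8301 = 45.7987 lb per acre.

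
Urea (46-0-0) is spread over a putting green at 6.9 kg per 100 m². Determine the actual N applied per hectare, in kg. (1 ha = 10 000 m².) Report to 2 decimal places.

nitrogen per 100 m² = 6.9 × 46% = 3.174 kg.
Convert to per hectare: 3.174 × 100 = 317.4 kg.

317.40 kg N per hectare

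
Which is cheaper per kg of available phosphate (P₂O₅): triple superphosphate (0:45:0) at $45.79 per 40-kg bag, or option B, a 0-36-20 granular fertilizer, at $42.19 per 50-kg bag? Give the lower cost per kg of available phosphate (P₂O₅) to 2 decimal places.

triple superphosphate: P₂O₅ per bag = 40 × 45% = 18 kg; cost = 45.79 / 18 = $2.5439/kg P₂O₅.
option B: P₂O₅ per bag = 50 × 36% = 18 kg; cost = 42.19 / 18 = $2.3439/kg P₂O₅.
option B is cheaper.

$2.34 per kg P₂O₅ (option B)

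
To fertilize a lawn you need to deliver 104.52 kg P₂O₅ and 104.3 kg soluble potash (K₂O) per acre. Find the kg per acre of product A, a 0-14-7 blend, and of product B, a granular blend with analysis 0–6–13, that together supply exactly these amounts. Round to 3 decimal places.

523.543 kg product A, 520.400 kg product B

Let a = kg of product A, b = kg of product B (per acre).
P₂O₅: 0.14·a + 0.06·b = 104.52
K₂O: 0.07·a + 0.13·b = 104.3
Eliminate b: (row1) − 0.06/0.13·(row2) → 0.107692·a = 56.3815, so a = 523.5429.
Then b = (104.3 − 0.07·523.5429) / 0.13 = 520.4.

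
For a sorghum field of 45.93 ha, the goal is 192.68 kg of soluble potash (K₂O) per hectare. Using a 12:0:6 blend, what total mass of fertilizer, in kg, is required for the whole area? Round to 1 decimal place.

Product per hectare = 192.68 / 6% = 3211.33 kg.
Total product = 3211.33 × 45.93 = 147496.54 kg.

147496.5 kg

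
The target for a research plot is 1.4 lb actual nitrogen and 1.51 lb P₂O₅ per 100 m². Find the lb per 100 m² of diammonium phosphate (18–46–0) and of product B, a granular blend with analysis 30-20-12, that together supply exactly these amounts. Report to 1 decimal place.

1.7 lb diammonium phosphate, 3.6 lb product B

Per-100 m² balance (a = diammonium phosphate, b = product B):
N: 0.18·a + 0.3·b = 1.4
P₂O₅: 0.46·a + 0.2·b = 1.51
Solving simultaneously: a = 1.69608, b = 3.64902.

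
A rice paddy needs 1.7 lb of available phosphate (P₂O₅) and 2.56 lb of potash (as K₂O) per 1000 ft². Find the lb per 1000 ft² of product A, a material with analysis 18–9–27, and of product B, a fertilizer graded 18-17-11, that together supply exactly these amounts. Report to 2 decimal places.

6.89 lb product A, 6.35 lb product B

With a, b = lb per 1000 ft² of product A and product B:
P₂O₅: 0.09·a + 0.17·b = 1.7
K₂O: 0.27·a + 0.11·b = 2.56
Eliminate b: (row1) − 0.17/0.11·(row2) → -0.327273·a = -2.25636, so a = 6.89444.
Then b = (2.56 − 0.27·6.89444) / 0.11 = 6.35.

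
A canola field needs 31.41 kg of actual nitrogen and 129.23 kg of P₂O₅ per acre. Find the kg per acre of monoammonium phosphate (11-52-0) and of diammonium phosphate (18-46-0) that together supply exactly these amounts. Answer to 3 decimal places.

204.949 kg monoammonium phosphate, 49.253 kg diammonium phosphate

With a, b = kg per acre of monoammonium phosphate and diammonium phosphate:
N: 0.11·a + 0.18·b = 31.41
P₂O₅: 0.52·a + 0.46·b = 129.23
Eliminate b: (row1) − 0.18/0.46·(row2) → -0.0934783·a = -19.1583, so a = 204.9488.
Then b = (129.23 − 0.52·204.9488) / 0.46 = 49.25349.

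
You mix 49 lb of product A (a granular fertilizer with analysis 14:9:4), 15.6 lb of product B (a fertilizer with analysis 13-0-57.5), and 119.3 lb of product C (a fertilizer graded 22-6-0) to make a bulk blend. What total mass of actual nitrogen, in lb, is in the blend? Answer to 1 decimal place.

N mass = 14%×49 + 13%×15.6 + 22%×119.3 = 35.134 lb.

35.1 lb N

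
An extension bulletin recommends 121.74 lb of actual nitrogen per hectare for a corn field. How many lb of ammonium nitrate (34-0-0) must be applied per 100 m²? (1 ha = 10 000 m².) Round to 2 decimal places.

Product per hectare = 121.74 / 34% = 358.059 lb.
Convert to per 100 m²: 358.059 × 0.01 = 3.58059 lb.

3.58 lb of product per hundred sq m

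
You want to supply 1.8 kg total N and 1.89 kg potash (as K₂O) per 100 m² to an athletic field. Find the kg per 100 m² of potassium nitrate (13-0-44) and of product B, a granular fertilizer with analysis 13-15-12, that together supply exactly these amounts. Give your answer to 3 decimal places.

0.714 kg potassium nitrate, 13.132 kg product B

Let a = kg of potassium nitrate, b = kg of product B (per 100 m²).
N: 0.13·a + 0.13·b = 1.8
K₂O: 0.44·a + 0.12·b = 1.89
Eliminate b: (row1) − 0.13/0.12·(row2) → -0.346667·a = -0.2475, so a = 0.713942.
Then b = (1.89 − 0.44·0.713942) / 0.12 = 13.1322.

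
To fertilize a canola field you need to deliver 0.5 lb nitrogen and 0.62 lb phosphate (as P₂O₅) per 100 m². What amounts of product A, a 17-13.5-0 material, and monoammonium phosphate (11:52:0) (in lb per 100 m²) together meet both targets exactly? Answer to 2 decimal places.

2.61 lb product A, 0.52 lb monoammonium phosphate

Let a = lb of product A, b = lb of monoammonium phosphate (per 100 m²).
N: 0.17·a + 0.11·b = 0.5
P₂O₅: 0.135·a + 0.52·b = 0.62
From row1: a = (0.5 − 0.11·b) / 0.17.
Into row2: 0.135·(0.5 − 0.11·b)/0.17 + 0.52·b = 0.62 → b = 0.515296, a = 2.60775.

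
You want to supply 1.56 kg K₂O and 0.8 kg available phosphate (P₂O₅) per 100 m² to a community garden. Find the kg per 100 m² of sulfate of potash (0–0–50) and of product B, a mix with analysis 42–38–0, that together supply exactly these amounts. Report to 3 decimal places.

With a, b = kg per 100 m² of sulfate of potash and product B:
K₂O: 0.5·a + 0·b = 1.56
P₂O₅: 0·a + 0.38·b = 0.8
Solving simultaneously: a = 3.12, b = 2.10526.

3.120 kg sulfate of potash, 2.105 kg product B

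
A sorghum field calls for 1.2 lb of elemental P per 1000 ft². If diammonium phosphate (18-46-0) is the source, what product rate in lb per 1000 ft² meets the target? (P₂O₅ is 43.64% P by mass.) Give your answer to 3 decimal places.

5.978 lb of product per thousand sq ft

As P₂O₅: 1.2 / 0.4364 = 2.74977 lb per 1000 ft².
Product per 1000 ft² = 2.74977 / 46% = 5.97776 lb.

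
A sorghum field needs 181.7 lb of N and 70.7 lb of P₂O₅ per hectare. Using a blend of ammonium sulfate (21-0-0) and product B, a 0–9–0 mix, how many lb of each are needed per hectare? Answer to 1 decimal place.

865.2 lb ammonium sulfate, 785.6 lb product B

With a, b = lb per hectare of ammonium sulfate and product B:
N: 0.21·a + 0·b = 181.7
P₂O₅: 0·a + 0.09·b = 70.7
Solving simultaneously: a = 865.238, b = 785.556.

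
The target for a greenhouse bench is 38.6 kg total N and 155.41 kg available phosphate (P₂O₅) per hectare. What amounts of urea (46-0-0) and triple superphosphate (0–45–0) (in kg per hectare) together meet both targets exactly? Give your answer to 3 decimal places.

83.913 kg urea, 345.356 kg triple superphosphate

Let a = kg of urea, b = kg of triple superphosphate (per hectare).
N: 0.46·a + 0·b = 38.6
P₂O₅: 0·a + 0.45·b = 155.41
Solving simultaneously: a = 83.91304, b = 345.3556.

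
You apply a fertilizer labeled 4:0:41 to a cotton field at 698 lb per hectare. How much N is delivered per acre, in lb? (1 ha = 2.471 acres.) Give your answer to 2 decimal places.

11.30 lb N per acre

nitrogen per hectare = 698 × 4% = 27.92 lb.
Convert to per acre: 27.92 × 0.404694 = 11.2991 lb.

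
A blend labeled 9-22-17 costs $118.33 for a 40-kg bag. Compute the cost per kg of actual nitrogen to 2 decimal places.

N in bag = 40 × 9% = 3.6 kg.
Cost per kg N = $118.33 / 3.6 = $32.8694.

$32.87 per kg N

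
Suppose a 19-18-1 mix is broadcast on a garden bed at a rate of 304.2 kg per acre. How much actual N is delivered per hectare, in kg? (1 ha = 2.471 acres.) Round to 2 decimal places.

nitrogen per acre = 304.2 × 19% = 57.798 kg.
Convert to per hectare: 57.798 × 2.471 = 142.819 kg.

142.82 kg N per hectare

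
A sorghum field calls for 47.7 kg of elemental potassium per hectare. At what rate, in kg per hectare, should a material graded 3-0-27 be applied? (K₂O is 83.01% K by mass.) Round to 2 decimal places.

212.83 kg of product per hectare

As K₂O: 47.7 / 0.8301 = 57.463 kg per hectare.
Product per hectare = 57.463 / 27% = 212.826 kg.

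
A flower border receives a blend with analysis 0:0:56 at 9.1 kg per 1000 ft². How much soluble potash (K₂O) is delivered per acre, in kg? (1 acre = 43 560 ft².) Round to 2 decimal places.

221.98 kg K₂O per acre

K₂O per 1000 ft² = 9.1 × 56% = 5.096 kg.
Convert to per acre: 5.096 × 43.56 = 221.982 kg.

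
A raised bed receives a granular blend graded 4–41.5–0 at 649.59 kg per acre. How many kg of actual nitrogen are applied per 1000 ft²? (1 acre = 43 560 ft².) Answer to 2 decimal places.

nitrogen per acre = 649.59 × 4% = 25.9836 kg.
Convert to per 1000 ft²: 25.9836 × 0.0229568 = 0.596501 kg.

0.60 kg N per thousand sq ft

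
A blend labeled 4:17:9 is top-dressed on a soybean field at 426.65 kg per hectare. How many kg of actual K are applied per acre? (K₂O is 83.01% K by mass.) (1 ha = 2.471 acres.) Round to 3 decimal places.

12.899 kg K per acre

K₂O per hectare = 426.65 × 9% = 38.3985 kg.
Elemental K = 38.3985 × 0.8301 = 31.8746 kg per hectare.
Convert to per acre: 31.8746 × 0.404694 = 12.89947 kg.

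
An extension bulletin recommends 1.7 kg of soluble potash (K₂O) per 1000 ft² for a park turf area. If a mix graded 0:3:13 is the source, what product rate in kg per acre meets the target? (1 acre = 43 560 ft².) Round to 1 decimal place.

569.6 kg of product per acre

Product per 1000 ft² = 1.7 / 13% = 13.0769 kg.
Convert to per acre: 13.0769 × 43.56 = 569.631 kg.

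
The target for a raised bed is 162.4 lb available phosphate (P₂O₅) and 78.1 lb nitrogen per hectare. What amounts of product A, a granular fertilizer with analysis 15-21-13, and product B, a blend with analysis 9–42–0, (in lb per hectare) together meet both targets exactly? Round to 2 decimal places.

412.38 lb product A, 180.48 lb product B

Let a = lb of product A, b = lb of product B (per hectare).
P₂O₅: 0.21·a + 0.42·b = 162.4
N: 0.15·a + 0.09·b = 78.1
From row1: a = (162.4 − 0.42·b) / 0.21.
Into row2: 0.15·(162.4 − 0.42·b)/0.21 + 0.09·b = 78.1 → b = 180.476, a = 412.381.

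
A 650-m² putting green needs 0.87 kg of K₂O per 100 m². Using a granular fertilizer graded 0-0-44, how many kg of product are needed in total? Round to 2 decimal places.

Product per 100 m² = 0.87 / 44% = 1.97727 kg.
Total product = 1.97727 × 650 / 100 = 12.8523 kg.

12.85 kg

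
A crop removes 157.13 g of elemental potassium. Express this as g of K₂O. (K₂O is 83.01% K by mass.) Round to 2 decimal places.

189.29 g K₂O

K₂O = 157.13 / 0.8301 = 189.2904 g.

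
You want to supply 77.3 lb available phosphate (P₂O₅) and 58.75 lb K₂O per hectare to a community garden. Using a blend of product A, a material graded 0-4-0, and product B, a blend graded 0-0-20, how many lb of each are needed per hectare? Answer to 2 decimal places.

1932.50 lb product A, 293.75 lb product B

With a, b = lb per hectare of product A and product B:
P₂O₅: 0.04·a + 0·b = 77.3
K₂O: 0·a + 0.2·b = 58.75
Solving simultaneously: a = 1932.5, b = 293.75.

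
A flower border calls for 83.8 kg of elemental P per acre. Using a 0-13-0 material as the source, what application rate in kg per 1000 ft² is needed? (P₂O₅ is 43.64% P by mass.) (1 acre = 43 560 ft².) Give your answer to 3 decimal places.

As P₂O₅: 83.8 / 0.4364 = 192.026 kg per acre.
Product per acre = 192.026 / 13% = 1477.12 kg.
Convert to per 1000 ft²: 1477.12 × 0.0229568 = 33.91002 kg.

33.910 kg of product per thousand sq ft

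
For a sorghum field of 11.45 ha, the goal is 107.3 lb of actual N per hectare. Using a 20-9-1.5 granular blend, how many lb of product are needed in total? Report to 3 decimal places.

6142.925 lb

Product per hectare = 107.3 / 20% = 536.5 lb.
Total product = 536.5 × 11.45 = 6142.925 lb.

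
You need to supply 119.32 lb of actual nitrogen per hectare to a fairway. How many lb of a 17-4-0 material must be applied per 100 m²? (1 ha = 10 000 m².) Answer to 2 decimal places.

7.02 lb of product per hundred sq m

Product per hectare = 119.32 / 17% = 701.882 lb.
Convert to per 100 m²: 701.882 × 0.01 = 7.01882 lb.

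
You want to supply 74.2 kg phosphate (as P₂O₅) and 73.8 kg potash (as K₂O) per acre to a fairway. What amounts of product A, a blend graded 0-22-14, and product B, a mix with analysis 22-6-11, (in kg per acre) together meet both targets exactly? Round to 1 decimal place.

236.3 kg product A, 370.1 kg product B

With a, b = kg per acre of product A and product B:
P₂O₅: 0.22·a + 0.06·b = 74.2
K₂O: 0.14·a + 0.11·b = 73.8
Eliminate b: (row1) − 0.06/0.11·(row2) → 0.143636·a = 33.9455, so a = 236.329.
Then b = (73.8 − 0.14·236.329) / 0.11 = 370.127.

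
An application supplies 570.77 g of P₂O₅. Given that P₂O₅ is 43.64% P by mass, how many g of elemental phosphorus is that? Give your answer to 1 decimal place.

P = 570.77 × 0.4364 = 249.084 g.

249.1 g P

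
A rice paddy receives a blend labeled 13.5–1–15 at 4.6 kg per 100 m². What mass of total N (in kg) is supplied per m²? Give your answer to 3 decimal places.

nitrogen per 100 m² = 4.6 × 13.5% = 0.621 kg.
Convert to per m²: 0.621 × 0.01 = 0.00621 kg.

0.006 kg N per sq m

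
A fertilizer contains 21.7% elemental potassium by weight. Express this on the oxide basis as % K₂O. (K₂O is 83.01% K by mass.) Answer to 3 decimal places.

%K₂O = 21.7 / 0.8301 = 26.1414%.

26.141% K₂O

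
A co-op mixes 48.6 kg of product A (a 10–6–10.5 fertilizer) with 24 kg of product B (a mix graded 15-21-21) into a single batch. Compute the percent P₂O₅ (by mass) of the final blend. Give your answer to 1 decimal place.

Total mass = 48.6 + 24 = 72.6 kg.
P₂O₅ mass = 6%×48.6 + 21%×24 = 7.956 kg.
% P₂O₅ = 7.956 / 72.6 = 10.9587%.

11.0% P₂O₅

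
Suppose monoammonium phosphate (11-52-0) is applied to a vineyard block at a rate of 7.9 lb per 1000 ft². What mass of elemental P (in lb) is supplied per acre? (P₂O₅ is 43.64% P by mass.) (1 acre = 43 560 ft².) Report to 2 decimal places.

P₂O₅ per 1000 ft² = 7.9 × 52% = 4.108 lb.
Elemental P = 4.108 × 0.4364 = 1.79273 lb per 1000 ft².
Convert to per acre: 1.79273 × 43.56 = 78.0914 lb.

78.09 lb P per acre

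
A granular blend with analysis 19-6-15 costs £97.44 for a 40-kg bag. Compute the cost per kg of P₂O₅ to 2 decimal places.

P₂O₅ in bag = 40 × 6% = 2.4 kg.
Cost per kg P₂O₅ = £97.44 / 2.4 = £40.6000.

£40.60 per kg P₂O₅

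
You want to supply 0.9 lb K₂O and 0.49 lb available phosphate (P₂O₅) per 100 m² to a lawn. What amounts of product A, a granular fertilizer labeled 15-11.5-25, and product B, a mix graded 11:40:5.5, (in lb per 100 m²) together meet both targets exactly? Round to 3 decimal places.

3.555 lb product A, 0.203 lb product B

With a, b = lb per 100 m² of product A and product B:
K₂O: 0.25·a + 0.055·b = 0.9
P₂O₅: 0.115·a + 0.4·b = 0.49
From row1: a = (0.9 − 0.055·b) / 0.25.
Into row2: 0.115·(0.9 − 0.055·b)/0.25 + 0.4·b = 0.49 → b = 0.202829, a = 3.55538.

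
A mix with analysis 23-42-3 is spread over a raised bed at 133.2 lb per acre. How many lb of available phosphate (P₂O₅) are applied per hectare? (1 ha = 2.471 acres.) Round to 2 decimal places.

138.24 lb P₂O₅ per hectare

P₂O₅ per acre = 133.2 × 42% = 55.944 lb.
Convert to per hectare: 55.944 × 2.471 = 138.238 lb.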